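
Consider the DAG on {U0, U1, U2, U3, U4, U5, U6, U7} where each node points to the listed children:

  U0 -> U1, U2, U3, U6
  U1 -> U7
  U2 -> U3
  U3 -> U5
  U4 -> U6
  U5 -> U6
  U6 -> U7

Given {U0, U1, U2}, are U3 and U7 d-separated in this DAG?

There are 6 undirected paths between U3 and U7; checking each against the conditioning set {U0, U1, U2}:
  1. U3 ← U2 ← U0 → U6 → U7 — U2:chain[blocks]; U0:fork[blocks]; U6:chain[open] ⇒ blocked
  2. U3 ← U2 ← U0 → U1 → U7 — U2:chain[blocks]; U0:fork[blocks]; U1:chain[blocks] ⇒ blocked
  3. U3 → U5 → U6 → U7 — U5:chain[open]; U6:chain[open] ⇒ active
  4. U3 → U5 → U6 ← U0 → U1 → U7 — U5:chain[open]; U6:collider[blocks]; U0:fork[blocks]; U1:chain[blocks] ⇒ blocked
  5. U3 ← U0 → U6 → U7 — U0:fork[blocks]; U6:chain[open] ⇒ blocked
  6. U3 ← U0 → U1 → U7 — U0:fork[blocks]; U1:chain[blocks] ⇒ blocked
Because an active path exists, U3 and U7 are not d-separated.

No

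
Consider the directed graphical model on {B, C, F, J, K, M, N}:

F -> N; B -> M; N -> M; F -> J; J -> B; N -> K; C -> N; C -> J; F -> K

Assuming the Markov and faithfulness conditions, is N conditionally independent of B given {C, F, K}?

Yes

Enumerating the 4 paths from N to B and testing each for blocking by {C, F, K}:
Path 1: N → K ← F → J → B
  F is a fork here and F is conditioned on, so the path is blocked at F.
Path 2: N ← F → J → B
  F is a fork here and F is conditioned on, so the path is blocked at F.
Path 3: N ← C → J → B
  C is a fork here and C is conditioned on, so the path is blocked at C.
Path 4: N → M ← B
  M is a collider here and neither M nor any of its descendants is conditioned on, so the collider stays closed — the path is blocked at M.
All paths are blocked; N ⊥ B | {C, F, K} holds.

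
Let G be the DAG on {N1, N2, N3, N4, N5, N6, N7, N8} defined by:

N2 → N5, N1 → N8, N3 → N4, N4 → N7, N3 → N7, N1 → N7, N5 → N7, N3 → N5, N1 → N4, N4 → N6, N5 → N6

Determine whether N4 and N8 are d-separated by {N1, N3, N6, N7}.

There are 6 undirected paths between N4 and N8; checking each against the conditioning set {N1, N3, N6, N7}:
Path 1: N4 → N6 ← N5 → N7 ← N1 → N8
  N1 is a fork here and N1 is conditioned on, so the path is blocked at N1.
Path 2: N4 → N6 ← N5 ← N3 → N7 ← N1 → N8
  N3 is a fork here and N3 is conditioned on, so the path is blocked at N3.
Path 3: N4 ← N1 → N8
  N1 is a fork here and N1 is conditioned on, so the path is blocked at N1.
Path 4: N4 → N7 ← N1 → N8
  N1 is a fork here and N1 is conditioned on, so the path is blocked at N1.
Path 5: N4 ← N3 → N7 ← N1 → N8
  N3 is a fork here and N3 is conditioned on, so the path is blocked at N3.
Path 6: N4 ← N3 → N5 → N7 ← N1 → N8
  N3 is a fork here and N3 is conditioned on, so the path is blocked at N3.
All paths are blocked; N4 ⊥ N8 | {N1, N3, N6, N7} holds.

Yes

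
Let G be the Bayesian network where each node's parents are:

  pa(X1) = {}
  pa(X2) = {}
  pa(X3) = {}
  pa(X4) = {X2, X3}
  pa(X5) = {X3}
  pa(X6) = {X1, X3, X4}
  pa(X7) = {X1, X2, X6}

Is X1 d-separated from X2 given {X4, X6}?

No — X1 and X2 are not d-separated given {X4, X6}.

Enumerating the 6 paths from X1 to X2 and testing each for blocking by {X4, X6}:
Path 1: X1 → X7 ← X2
  X7 is a collider here and neither X7 nor any of its descendants is conditioned on, so the collider stays closed — the path is blocked at X7.
Path 2: X1 → X7 ← X6 ← X3 → X4 ← X2
  X7 is a collider here and neither X7 nor any of its descendants is conditioned on, so the collider stays closed — the path is blocked at X7.
Path 3: X1 → X7 ← X6 ← X4 ← X2
  X7 is a collider here and neither X7 nor any of its descendants is conditioned on, so the collider stays closed — the path is blocked at X7.
Path 4: X1 → X6 ← X3 → X4 ← X2
  X6 is a collider and X6 is conditioned on, which opens it; X3 is a fork and X3 is not conditioned on; X4 is a collider and X4 is conditioned on, which opens it — no node blocks this path, so it is active.
Path 5: X1 → X6 ← X4 ← X2
  X4 is a chain here and X4 is conditioned on, so the path is blocked at X4.
Path 6: X1 → X6 → X7 ← X2
  X6 is a chain here and X6 is conditioned on, so the path is blocked at X6.
Because an active path exists, X1 and X2 are not d-separated.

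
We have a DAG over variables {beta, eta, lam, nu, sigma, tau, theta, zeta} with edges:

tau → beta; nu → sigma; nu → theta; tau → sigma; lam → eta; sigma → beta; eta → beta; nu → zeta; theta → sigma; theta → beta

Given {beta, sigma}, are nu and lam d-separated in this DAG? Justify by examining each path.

6 paths connect nu and lam; each must be blocked for d-separation to hold:
Path 1: nu → sigma ← tau → beta ← eta ← lam
  sigma is a collider and sigma is conditioned on, which opens it; tau is a fork and tau is not conditioned on; beta is a collider and beta is conditioned on, which opens it; eta is a chain and eta is not conditioned on — no node blocks this path, so it is active.
Path 2: nu → sigma → beta ← eta ← lam
  sigma is a chain here and sigma is conditioned on, so the path is blocked at sigma.
Path 3: nu → sigma ← theta → beta ← eta ← lam
  sigma is a collider and sigma is conditioned on, which opens it; theta is a fork and theta is not conditioned on; beta is a collider and beta is conditioned on, which opens it; eta is a chain and eta is not conditioned on — no node blocks this path, so it is active.
Path 4: nu → theta → sigma ← tau → beta ← eta ← lam
  theta is a chain and theta is not conditioned on; sigma is a collider and sigma is conditioned on, which opens it; tau is a fork and tau is not conditioned on; beta is a collider and beta is conditioned on, which opens it; eta is a chain and eta is not conditioned on — no node blocks this path, so it is active.
Path 5: nu → theta → sigma → beta ← eta ← lam
  sigma is a chain here and sigma is conditioned on, so the path is blocked at sigma.
Path 6: nu → theta → beta ← eta ← lam
  theta is a chain and theta is not conditioned on; beta is a collider and beta is conditioned on, which opens it; eta is a chain and eta is not conditioned on — no node blocks this path, so it is active.
At least one path is unblocked, so d-separation fails.

No — nu and lam are not d-separated given {beta, sigma}.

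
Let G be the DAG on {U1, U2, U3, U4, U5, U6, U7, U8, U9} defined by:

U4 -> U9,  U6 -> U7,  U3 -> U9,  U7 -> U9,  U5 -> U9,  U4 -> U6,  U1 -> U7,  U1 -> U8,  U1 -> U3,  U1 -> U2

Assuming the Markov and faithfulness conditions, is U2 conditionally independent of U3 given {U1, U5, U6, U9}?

3 paths connect U2 and U3; each must be blocked for d-separation to hold:
Path 1: U2 ← U1 → U7 → U9 ← U3
  U1 is a fork here and U1 is conditioned on, so the path is blocked at U1.
Path 2: U2 ← U1 → U7 ← U6 ← U4 → U9 ← U3
  U1 is a fork here and U1 is conditioned on, so the path is blocked at U1.
Path 3: U2 ← U1 → U3
  U1 is a fork here and U1 is conditioned on, so the path is blocked at U1.
Since every path is blocked, d-separation holds.

Yes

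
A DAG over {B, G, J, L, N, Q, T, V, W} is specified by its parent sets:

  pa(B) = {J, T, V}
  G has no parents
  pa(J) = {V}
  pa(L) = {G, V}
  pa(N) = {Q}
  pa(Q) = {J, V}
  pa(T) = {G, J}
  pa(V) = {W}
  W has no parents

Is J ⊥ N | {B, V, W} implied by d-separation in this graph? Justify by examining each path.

No

There are 6 undirected paths between J and N; checking each against the conditioning set {B, V, W}:
  1. J → B ← T ← G → L ← V → Q → N — B:collider[open]; T:chain[open]; G:fork[open]; L:collider[blocks]; V:fork[blocks]; Q:chain[open] ⇒ blocked
  2. J → B ← V → Q → N — B:collider[open]; V:fork[blocks]; Q:chain[open] ⇒ blocked
  3. J → T → B ← V → Q → N — T:chain[open]; B:collider[open]; V:fork[blocks]; Q:chain[open] ⇒ blocked
  4. J → T ← G → L ← V → Q → N — T:collider[open]; G:fork[open]; L:collider[blocks]; V:fork[blocks]; Q:chain[open] ⇒ blocked
  5. J → Q → N — Q:chain[open] ⇒ active
  6. J ← V → Q → N — V:fork[blocks]; Q:chain[open] ⇒ blocked
Since the path J → Q → N is active, J and N are not d-separated given {B, V, W}.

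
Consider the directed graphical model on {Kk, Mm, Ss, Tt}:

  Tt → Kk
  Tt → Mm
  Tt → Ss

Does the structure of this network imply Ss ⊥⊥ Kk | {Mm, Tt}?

Yes

The only undirected path from Ss to Kk is:
  1. Ss ← Tt → Kk — Tt:fork[blocks] ⇒ blocked
Since every path is blocked, d-separation holds.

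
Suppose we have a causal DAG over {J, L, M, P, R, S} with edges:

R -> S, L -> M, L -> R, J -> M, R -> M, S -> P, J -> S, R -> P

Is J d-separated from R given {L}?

Yes — J and R are d-separated given {L}.

4 paths connect J and R; each must be blocked for d-separation to hold:
Path 1: J → S → P ← R
  P is a collider here and neither P nor any of its descendants is conditioned on, so the collider stays closed — the path is blocked at P.
Path 2: J → S ← R
  S is a collider here and neither S nor any of its descendants is conditioned on, so the collider stays closed — the path is blocked at S.
Path 3: J → M ← R
  M is a collider here and neither M nor any of its descendants is conditioned on, so the collider stays closed — the path is blocked at M.
Path 4: J → M ← L → R
  M is a collider here and neither M nor any of its descendants is conditioned on, so the collider stays closed — the path is blocked at M.
All paths are blocked; J ⊥ R | {L} holds.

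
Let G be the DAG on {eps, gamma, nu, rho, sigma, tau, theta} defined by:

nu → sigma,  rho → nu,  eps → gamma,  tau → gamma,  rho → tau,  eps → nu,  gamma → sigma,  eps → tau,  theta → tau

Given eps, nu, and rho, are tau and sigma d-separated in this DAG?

No

There are 6 undirected paths between tau and sigma; checking each against the conditioning set {eps, nu, rho}:
Path 1: tau → gamma ← eps → nu → sigma
  gamma is a collider here and neither gamma nor any of its descendants is conditioned on, so the collider stays closed — the path is blocked at gamma.
Path 2: tau → gamma → sigma
  gamma is a chain and gamma is not conditioned on — no node blocks this path, so it is active.
Path 3: tau ← eps → gamma → sigma
  eps is a fork here and eps is conditioned on, so the path is blocked at eps.
Path 4: tau ← eps → nu → sigma
  eps is a fork here and eps is conditioned on, so the path is blocked at eps.
Path 5: tau ← rho → nu ← eps → gamma → sigma
  rho is a fork here and rho is conditioned on, so the path is blocked at rho.
Path 6: tau ← rho → nu → sigma
  rho is a fork here and rho is conditioned on, so the path is blocked at rho.
Because an active path exists, tau and sigma are not d-separated.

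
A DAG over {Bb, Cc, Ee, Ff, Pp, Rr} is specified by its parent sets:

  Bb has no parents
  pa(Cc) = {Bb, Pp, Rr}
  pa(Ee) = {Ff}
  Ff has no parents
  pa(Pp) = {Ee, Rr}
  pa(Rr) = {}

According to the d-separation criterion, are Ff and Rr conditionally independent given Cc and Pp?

There are 2 undirected paths between Ff and Rr; checking each against the conditioning set {Cc, Pp}:
  1. Ff → Ee → Pp ← Rr — Ee:chain[open]; Pp:collider[open] ⇒ active
  2. Ff → Ee → Pp → Cc ← Rr — Ee:chain[open]; Pp:chain[blocks]; Cc:collider[open] ⇒ blocked
At least one path is unblocked, so d-separation fails.

No — Ff and Rr are not d-separated given {Cc, Pp}.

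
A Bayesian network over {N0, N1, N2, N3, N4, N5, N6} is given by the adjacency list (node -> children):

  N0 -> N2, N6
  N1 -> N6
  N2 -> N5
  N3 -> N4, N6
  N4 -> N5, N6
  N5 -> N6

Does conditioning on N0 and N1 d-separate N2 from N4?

6 paths connect N2 and N4; each must be blocked for d-separation to hold:
Path 1: N2 → N5 ← N4
  N5 is a collider here and neither N5 nor any of its descendants is conditioned on, so the collider stays closed — the path is blocked at N5.
Path 2: N2 → N5 → N6 ← N4
  N6 is a collider here and neither N6 nor any of its descendants is conditioned on, so the collider stays closed — the path is blocked at N6.
Path 3: N2 → N5 → N6 ← N3 → N4
  N6 is a collider here and neither N6 nor any of its descendants is conditioned on, so the collider stays closed — the path is blocked at N6.
Path 4: N2 ← N0 → N6 ← N5 ← N4
  N0 is a fork here and N0 is conditioned on, so the path is blocked at N0.
Path 5: N2 ← N0 → N6 ← N4
  N0 is a fork here and N0 is conditioned on, so the path is blocked at N0.
Path 6: N2 ← N0 → N6 ← N3 → N4
  N0 is a fork here and N0 is conditioned on, so the path is blocked at N0.
Every path is blocked, so N2 and N4 are d-separated given {N0, N1}.

Yes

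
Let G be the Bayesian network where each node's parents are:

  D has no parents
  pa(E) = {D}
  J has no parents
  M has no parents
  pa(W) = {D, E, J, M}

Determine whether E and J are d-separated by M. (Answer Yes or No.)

There are 2 undirected paths between E and J; checking each against the conditioning set {M}:
Path 1: E → W ← J
  W is a collider here and neither W nor any of its descendants is conditioned on, so the collider stays closed — the path is blocked at W.
Path 2: E ← D → W ← J
  W is a collider here and neither W nor any of its descendants is conditioned on, so the collider stays closed — the path is blocked at W.
Every path is blocked, so E and J are d-separated given {M}.

Yes — E and J are d-separated given {M}.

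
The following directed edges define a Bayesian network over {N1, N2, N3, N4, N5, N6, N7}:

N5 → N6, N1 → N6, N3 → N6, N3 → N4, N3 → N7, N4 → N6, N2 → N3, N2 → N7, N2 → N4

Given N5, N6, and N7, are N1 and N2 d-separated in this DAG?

No — N1 and N2 are not d-separated given {N5, N6, N7}.

There are 6 undirected paths between N1 and N2; checking each against the conditioning set {N5, N6, N7}:
Path 1: N1 → N6 ← N4 ← N2
  N6 is a collider and N6 is conditioned on, which opens it; N4 is a chain and N4 is not conditioned on — no node blocks this path, so it is active.
Path 2: N1 → N6 ← N4 ← N3 → N7 ← N2
  N6 is a collider and N6 is conditioned on, which opens it; N4 is a chain and N4 is not conditioned on; N3 is a fork and N3 is not conditioned on; N7 is a collider and N7 is conditioned on, which opens it — no node blocks this path, so it is active.
Path 3: N1 → N6 ← N4 ← N3 ← N2
  N6 is a collider and N6 is conditioned on, which opens it; N4 is a chain and N4 is not conditioned on; N3 is a chain and N3 is not conditioned on — no node blocks this path, so it is active.
Path 4: N1 → N6 ← N3 → N7 ← N2
  N6 is a collider and N6 is conditioned on, which opens it; N3 is a fork and N3 is not conditioned on; N7 is a collider and N7 is conditioned on, which opens it — no node blocks this path, so it is active.
Path 5: N1 → N6 ← N3 ← N2
  N6 is a collider and N6 is conditioned on, which opens it; N3 is a chain and N3 is not conditioned on — no node blocks this path, so it is active.
Path 6: N1 → N6 ← N3 → N4 ← N2
  N6 is a collider and N6 is conditioned on, which opens it; N3 is a fork and N3 is not conditioned on; N4 is a collider and its descendant N6 is conditioned on, which opens it — no node blocks this path, so it is active.
Because an active path exists, N1 and N2 are not d-separated.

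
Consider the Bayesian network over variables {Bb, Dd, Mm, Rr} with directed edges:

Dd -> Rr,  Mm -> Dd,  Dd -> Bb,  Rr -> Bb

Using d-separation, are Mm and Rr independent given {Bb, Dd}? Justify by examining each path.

We examine all 2 paths between Mm and Rr:
Path 1: Mm → Dd → Rr
  Dd is a chain here and Dd is conditioned on, so the path is blocked at Dd.
Path 2: Mm → Dd → Bb ← Rr
  Dd is a chain here and Dd is conditioned on, so the path is blocked at Dd.
All paths are blocked; Mm ⊥ Rr | {Bb, Dd} holds.

Yes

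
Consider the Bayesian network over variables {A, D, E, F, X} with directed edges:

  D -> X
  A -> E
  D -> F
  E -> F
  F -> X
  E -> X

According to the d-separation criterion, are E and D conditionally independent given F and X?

No

We examine all 4 paths between E and D:
  1. E → X ← F ← D — X:collider[open]; F:chain[blocks] ⇒ blocked
  2. E → X ← D — X:collider[open] ⇒ active
  3. E → F → X ← D — F:chain[blocks]; X:collider[open] ⇒ blocked
  4. E → F ← D — F:collider[open] ⇒ active
Because an active path exists, E and D are not d-separated.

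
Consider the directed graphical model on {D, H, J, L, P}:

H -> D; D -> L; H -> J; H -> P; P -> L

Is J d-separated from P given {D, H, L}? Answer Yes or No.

We examine all 2 paths between J and P:
Path 1: J ← H → D → L ← P
  H is a fork here and H is conditioned on, so the path is blocked at H.
Path 2: J ← H → P
  H is a fork here and H is conditioned on, so the path is blocked at H.
Every path is blocked, so J and P are d-separated given {D, H, L}.

Yes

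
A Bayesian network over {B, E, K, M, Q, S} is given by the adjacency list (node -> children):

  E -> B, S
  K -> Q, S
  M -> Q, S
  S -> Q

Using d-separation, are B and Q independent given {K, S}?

3 paths connect B and Q; each must be blocked for d-separation to hold:
  1. B ← E → S ← M → Q — E:fork[open]; S:collider[open]; M:fork[open] ⇒ active
  2. B ← E → S → Q — E:fork[open]; S:chain[blocks] ⇒ blocked
  3. B ← E → S ← K → Q — E:fork[open]; S:collider[open]; K:fork[blocks] ⇒ blocked
At least one path is unblocked, so d-separation fails.

No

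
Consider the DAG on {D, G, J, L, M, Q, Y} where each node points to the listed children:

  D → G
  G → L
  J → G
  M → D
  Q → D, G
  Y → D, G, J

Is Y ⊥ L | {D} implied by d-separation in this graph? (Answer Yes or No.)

Enumerating the 4 paths from Y to L and testing each for blocking by {D}:
  1. Y → J → G → L — J:chain[open]; G:chain[open] ⇒ active
  2. Y → D → G → L — D:chain[blocks]; G:chain[open] ⇒ blocked
  3. Y → D ← Q → G → L — D:collider[open]; Q:fork[open]; G:chain[open] ⇒ active
  4. Y → G → L — G:chain[open] ⇒ active
Since the path Y → J → G → L is active, Y and L are not d-separated given {D}.

No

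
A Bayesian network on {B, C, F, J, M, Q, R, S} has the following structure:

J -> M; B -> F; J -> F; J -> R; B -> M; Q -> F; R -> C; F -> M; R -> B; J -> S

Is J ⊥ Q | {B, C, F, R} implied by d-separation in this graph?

No

Enumerating the 5 paths from J to Q and testing each for blocking by {B, C, F, R}:
Path 1: J → M ← F ← Q
  M is a collider here and neither M nor any of its descendants is conditioned on, so the collider stays closed — the path is blocked at M.
Path 2: J → M ← B → F ← Q
  M is a collider here and neither M nor any of its descendants is conditioned on, so the collider stays closed — the path is blocked at M.
Path 3: J → F ← Q
  F is a collider and F is conditioned on, which opens it — no node blocks this path, so it is active.
Path 4: J → R → B → M ← F ← Q
  R is a chain here and R is conditioned on, so the path is blocked at R.
Path 5: J → R → B → F ← Q
  R is a chain here and R is conditioned on, so the path is blocked at R.
Because an active path exists, J and Q are not d-separated.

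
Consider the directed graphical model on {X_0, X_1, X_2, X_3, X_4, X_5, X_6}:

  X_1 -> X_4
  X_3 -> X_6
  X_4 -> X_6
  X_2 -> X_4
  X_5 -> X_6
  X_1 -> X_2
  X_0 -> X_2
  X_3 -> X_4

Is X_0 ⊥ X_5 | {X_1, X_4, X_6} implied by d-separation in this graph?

Enumerating the 4 paths from X_0 to X_5 and testing each for blocking by {X_1, X_4, X_6}:
  1. X_0 → X_2 ← X_1 → X_4 → X_6 ← X_5 — X_2:collider[open]; X_1:fork[blocks]; X_4:chain[blocks]; X_6:collider[open] ⇒ blocked
  2. X_0 → X_2 ← X_1 → X_4 ← X_3 → X_6 ← X_5 — X_2:collider[open]; X_1:fork[blocks]; X_4:collider[open]; X_3:fork[open]; X_6:collider[open] ⇒ blocked
  3. X_0 → X_2 → X_4 → X_6 ← X_5 — X_2:chain[open]; X_4:chain[blocks]; X_6:collider[open] ⇒ blocked
  4. X_0 → X_2 → X_4 ← X_3 → X_6 ← X_5 — X_2:chain[open]; X_4:collider[open]; X_3:fork[open]; X_6:collider[open] ⇒ active
Since the path X_0 → X_2 → X_4 ← X_3 → X_6 ← X_5 is active, X_0 and X_5 are not d-separated given {X_1, X_4, X_6}.

No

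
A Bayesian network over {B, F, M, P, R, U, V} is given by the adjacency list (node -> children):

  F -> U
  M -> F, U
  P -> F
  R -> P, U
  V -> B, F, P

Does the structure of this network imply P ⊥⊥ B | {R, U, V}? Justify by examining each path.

Yes

4 paths connect P and B; each must be blocked for d-separation to hold:
  1. P → F ← V → B — F:collider[open]; V:fork[blocks] ⇒ blocked
  2. P ← V → B — V:fork[blocks] ⇒ blocked
  3. P ← R → U ← F ← V → B — R:fork[blocks]; U:collider[open]; F:chain[open]; V:fork[blocks] ⇒ blocked
  4. P ← R → U ← M → F ← V → B — R:fork[blocks]; U:collider[open]; M:fork[open]; F:collider[open]; V:fork[blocks] ⇒ blocked
Since every path is blocked, d-separation holds.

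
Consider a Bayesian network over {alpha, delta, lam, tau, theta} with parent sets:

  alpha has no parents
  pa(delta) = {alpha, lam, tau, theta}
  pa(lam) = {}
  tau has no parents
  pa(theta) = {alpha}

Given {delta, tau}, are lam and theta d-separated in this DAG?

No — lam and theta are not d-separated given {delta, tau}.

We examine all 2 paths between lam and theta:
Path 1: lam → delta ← theta
  delta is a collider and delta is conditioned on, which opens it — no node blocks this path, so it is active.
Path 2: lam → delta ← alpha → theta
  delta is a collider and delta is conditioned on, which opens it; alpha is a fork and alpha is not conditioned on — no node blocks this path, so it is active.
At least one path is unblocked, so d-separation fails.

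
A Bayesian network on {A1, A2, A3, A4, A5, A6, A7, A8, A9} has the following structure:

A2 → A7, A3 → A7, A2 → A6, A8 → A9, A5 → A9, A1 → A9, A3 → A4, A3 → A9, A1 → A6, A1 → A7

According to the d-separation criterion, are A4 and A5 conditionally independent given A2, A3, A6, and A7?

We examine all 3 paths between A4 and A5:
  1. A4 ← A3 → A7 ← A1 → A9 ← A5 — A3:fork[blocks]; A7:collider[open]; A1:fork[open]; A9:collider[blocks] ⇒ blocked
  2. A4 ← A3 → A7 ← A2 → A6 ← A1 → A9 ← A5 — A3:fork[blocks]; A7:collider[open]; A2:fork[blocks]; A6:collider[open]; A1:fork[open]; A9:collider[blocks] ⇒ blocked
  3. A4 ← A3 → A9 ← A5 — A3:fork[blocks]; A9:collider[blocks] ⇒ blocked
Since every path is blocked, d-separation holds.

Yes — A4 and A5 are d-separated given {A2, A3, A6, A7}.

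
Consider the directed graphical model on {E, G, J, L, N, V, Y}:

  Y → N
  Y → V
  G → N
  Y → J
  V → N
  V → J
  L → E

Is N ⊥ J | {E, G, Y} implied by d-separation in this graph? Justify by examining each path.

No — N and J are not d-separated given {E, G, Y}.

There are 4 undirected paths between N and J; checking each against the conditioning set {E, G, Y}:
Path 1: N ← Y → J
  Y is a fork here and Y is conditioned on, so the path is blocked at Y.
Path 2: N ← Y → V → J
  Y is a fork here and Y is conditioned on, so the path is blocked at Y.
Path 3: N ← V → J
  V is a fork and V is not conditioned on — no node blocks this path, so it is active.
Path 4: N ← V ← Y → J
  Y is a fork here and Y is conditioned on, so the path is blocked at Y.
At least one path is unblocked, so d-separation fails.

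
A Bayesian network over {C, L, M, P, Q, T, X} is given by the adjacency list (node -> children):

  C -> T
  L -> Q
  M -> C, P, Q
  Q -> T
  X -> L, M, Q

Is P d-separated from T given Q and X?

There are 4 undirected paths between P and T; checking each against the conditioning set {Q, X}:
Path 1: P ← M → C → T
  M is a fork and M is not conditioned on; C is a chain and C is not conditioned on — no node blocks this path, so it is active.
Path 2: P ← M → Q → T
  Q is a chain here and Q is conditioned on, so the path is blocked at Q.
Path 3: P ← M ← X → L → Q → T
  X is a fork here and X is conditioned on, so the path is blocked at X.
Path 4: P ← M ← X → Q → T
  X is a fork here and X is conditioned on, so the path is blocked at X.
Because an active path exists, P and T are not d-separated.

No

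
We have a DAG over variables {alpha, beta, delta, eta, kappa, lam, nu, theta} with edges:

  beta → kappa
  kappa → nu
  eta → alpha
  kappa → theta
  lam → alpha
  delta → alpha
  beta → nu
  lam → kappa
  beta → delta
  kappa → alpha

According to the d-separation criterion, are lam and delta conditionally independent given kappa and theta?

No — lam and delta are not d-separated given {kappa, theta}.

6 paths connect lam and delta; each must be blocked for d-separation to hold:
  1. lam → alpha ← kappa ← beta → delta — alpha:collider[blocks]; kappa:chain[blocks]; beta:fork[open] ⇒ blocked
  2. lam → alpha ← kappa → nu ← beta → delta — alpha:collider[blocks]; kappa:fork[blocks]; nu:collider[blocks]; beta:fork[open] ⇒ blocked
  3. lam → alpha ← delta — alpha:collider[blocks] ⇒ blocked
  4. lam → kappa ← beta → delta — kappa:collider[open]; beta:fork[open] ⇒ active
  5. lam → kappa → nu ← beta → delta — kappa:chain[blocks]; nu:collider[blocks]; beta:fork[open] ⇒ blocked
  6. lam → kappa → alpha ← delta — kappa:chain[blocks]; alpha:collider[blocks] ⇒ blocked
Since the path lam → kappa ← beta → delta is active, lam and delta are not d-separated given {kappa, theta}.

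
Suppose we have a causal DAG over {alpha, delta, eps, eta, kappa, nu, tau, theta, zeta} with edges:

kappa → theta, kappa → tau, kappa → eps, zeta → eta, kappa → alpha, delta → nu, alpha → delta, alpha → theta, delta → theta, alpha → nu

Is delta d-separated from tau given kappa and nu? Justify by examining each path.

Yes

6 paths connect delta and tau; each must be blocked for d-separation to hold:
  1. delta ← alpha ← kappa → tau — alpha:chain[open]; kappa:fork[blocks] ⇒ blocked
  2. delta ← alpha → theta ← kappa → tau — alpha:fork[open]; theta:collider[blocks]; kappa:fork[blocks] ⇒ blocked
  3. delta → theta ← kappa → tau — theta:collider[blocks]; kappa:fork[blocks] ⇒ blocked
  4. delta → theta ← alpha ← kappa → tau — theta:collider[blocks]; alpha:chain[open]; kappa:fork[blocks] ⇒ blocked
  5. delta → nu ← alpha ← kappa → tau — nu:collider[open]; alpha:chain[open]; kappa:fork[blocks] ⇒ blocked
  6. delta → nu ← alpha → theta ← kappa → tau — nu:collider[open]; alpha:fork[open]; theta:collider[blocks]; kappa:fork[blocks] ⇒ blocked
All paths are blocked; delta ⊥ tau | {kappa, nu} holds.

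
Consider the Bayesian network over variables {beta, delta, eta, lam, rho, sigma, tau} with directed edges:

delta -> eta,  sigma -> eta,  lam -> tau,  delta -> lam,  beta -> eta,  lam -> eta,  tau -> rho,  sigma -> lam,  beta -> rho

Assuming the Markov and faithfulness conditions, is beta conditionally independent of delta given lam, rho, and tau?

Yes

We examine all 6 paths between beta and delta:
  1. beta → eta ← lam ← delta — eta:collider[blocks]; lam:chain[blocks] ⇒ blocked
  2. beta → eta ← sigma → lam ← delta — eta:collider[blocks]; sigma:fork[open]; lam:collider[open] ⇒ blocked
  3. beta → eta ← delta — eta:collider[blocks] ⇒ blocked
  4. beta → rho ← tau ← lam → eta ← delta — rho:collider[open]; tau:chain[blocks]; lam:fork[blocks]; eta:collider[blocks] ⇒ blocked
  5. beta → rho ← tau ← lam ← sigma → eta ← delta — rho:collider[open]; tau:chain[blocks]; lam:chain[blocks]; sigma:fork[open]; eta:collider[blocks] ⇒ blocked
  6. beta → rho ← tau ← lam ← delta — rho:collider[open]; tau:chain[blocks]; lam:chain[blocks] ⇒ blocked
All paths are blocked; beta ⊥ delta | {lam, rho, tau} holds.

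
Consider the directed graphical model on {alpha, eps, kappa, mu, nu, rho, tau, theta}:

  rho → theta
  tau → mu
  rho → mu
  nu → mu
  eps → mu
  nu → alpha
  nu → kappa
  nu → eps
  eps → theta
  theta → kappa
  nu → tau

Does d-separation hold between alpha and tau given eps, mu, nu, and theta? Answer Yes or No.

Yes

Enumerating the 6 paths from alpha to tau and testing each for blocking by {eps, mu, nu, theta}:
Path 1: alpha ← nu → mu ← tau
  nu is a fork here and nu is conditioned on, so the path is blocked at nu.
Path 2: alpha ← nu → eps → mu ← tau
  nu is a fork here and nu is conditioned on, so the path is blocked at nu.
Path 3: alpha ← nu → eps → theta ← rho → mu ← tau
  nu is a fork here and nu is conditioned on, so the path is blocked at nu.
Path 4: alpha ← nu → kappa ← theta ← rho → mu ← tau
  nu is a fork here and nu is conditioned on, so the path is blocked at nu.
Path 5: alpha ← nu → kappa ← theta ← eps → mu ← tau
  nu is a fork here and nu is conditioned on, so the path is blocked at nu.
Path 6: alpha ← nu → tau
  nu is a fork here and nu is conditioned on, so the path is blocked at nu.
Every path is blocked, so alpha and tau are d-separated given {eps, mu, nu, theta}.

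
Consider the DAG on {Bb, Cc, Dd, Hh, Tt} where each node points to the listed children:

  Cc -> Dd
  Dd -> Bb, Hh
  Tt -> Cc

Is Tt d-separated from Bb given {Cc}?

Only one path connects Tt and Bb:
Path 1: Tt → Cc → Dd → Bb
  Cc is a chain here and Cc is conditioned on, so the path is blocked at Cc.
Since every path is blocked, d-separation holds.

Yes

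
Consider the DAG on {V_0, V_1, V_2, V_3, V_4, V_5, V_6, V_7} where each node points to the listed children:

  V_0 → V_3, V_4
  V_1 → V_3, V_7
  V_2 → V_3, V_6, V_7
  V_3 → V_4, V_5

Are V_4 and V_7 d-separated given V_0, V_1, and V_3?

We examine all 4 paths between V_4 and V_7:
Path 1: V_4 ← V_3 ← V_1 → V_7
  V_3 is a chain here and V_3 is conditioned on, so the path is blocked at V_3.
Path 2: V_4 ← V_3 ← V_2 → V_7
  V_3 is a chain here and V_3 is conditioned on, so the path is blocked at V_3.
Path 3: V_4 ← V_0 → V_3 ← V_1 → V_7
  V_0 is a fork here and V_0 is conditioned on, so the path is blocked at V_0.
Path 4: V_4 ← V_0 → V_3 ← V_2 → V_7
  V_0 is a fork here and V_0 is conditioned on, so the path is blocked at V_0.
Every path is blocked, so V_4 and V_7 are d-separated given {V_0, V_1, V_3}.

Yes — V_4 and V_7 are d-separated given {V_0, V_1, V_3}.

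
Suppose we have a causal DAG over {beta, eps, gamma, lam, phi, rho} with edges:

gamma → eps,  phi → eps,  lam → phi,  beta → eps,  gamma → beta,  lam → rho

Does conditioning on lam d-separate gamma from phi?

There are 2 undirected paths between gamma and phi; checking each against the conditioning set {lam}:
Path 1: gamma → eps ← phi
  eps is a collider here and neither eps nor any of its descendants is conditioned on, so the collider stays closed — the path is blocked at eps.
Path 2: gamma → beta → eps ← phi
  eps is a collider here and neither eps nor any of its descendants is conditioned on, so the collider stays closed — the path is blocked at eps.
Since every path is blocked, d-separation holds.

Yes — gamma and phi are d-separated given {lam}.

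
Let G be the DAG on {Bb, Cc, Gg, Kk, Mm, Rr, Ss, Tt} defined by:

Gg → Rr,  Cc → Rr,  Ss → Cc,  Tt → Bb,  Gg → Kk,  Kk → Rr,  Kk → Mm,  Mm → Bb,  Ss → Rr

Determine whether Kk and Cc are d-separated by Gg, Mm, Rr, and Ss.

No — Kk and Cc are not d-separated given {Gg, Mm, Rr, Ss}.

There are 4 undirected paths between Kk and Cc; checking each against the conditioning set {Gg, Mm, Rr, Ss}:
Path 1: Kk ← Gg → Rr ← Ss → Cc
  Gg is a fork here and Gg is conditioned on, so the path is blocked at Gg.
Path 2: Kk ← Gg → Rr ← Cc
  Gg is a fork here and Gg is conditioned on, so the path is blocked at Gg.
Path 3: Kk → Rr ← Ss → Cc
  Ss is a fork here and Ss is conditioned on, so the path is blocked at Ss.
Path 4: Kk → Rr ← Cc
  Rr is a collider and Rr is conditioned on, which opens it — no node blocks this path, so it is active.
Because an active path exists, Kk and Cc are not d-separated.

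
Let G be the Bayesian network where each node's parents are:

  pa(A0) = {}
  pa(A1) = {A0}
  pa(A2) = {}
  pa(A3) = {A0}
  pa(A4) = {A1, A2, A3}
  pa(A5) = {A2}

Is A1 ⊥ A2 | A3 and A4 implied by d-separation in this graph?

No

There are 2 undirected paths between A1 and A2; checking each against the conditioning set {A3, A4}:
Path 1: A1 ← A0 → A3 → A4 ← A2
  A3 is a chain here and A3 is conditioned on, so the path is blocked at A3.
Path 2: A1 → A4 ← A2
  A4 is a collider and A4 is conditioned on, which opens it — no node blocks this path, so it is active.
Since the path A1 → A4 ← A2 is active, A1 and A2 are not d-separated given {A3, A4}.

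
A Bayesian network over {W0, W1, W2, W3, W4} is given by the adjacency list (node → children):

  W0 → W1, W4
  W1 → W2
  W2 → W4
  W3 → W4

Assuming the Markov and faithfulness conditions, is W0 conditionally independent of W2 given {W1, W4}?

No — W0 and W2 are not d-separated given {W1, W4}.

We examine all 2 paths between W0 and W2:
Path 1: W0 → W4 ← W2
  W4 is a collider and W4 is conditioned on, which opens it — no node blocks this path, so it is active.
Path 2: W0 → W1 → W2
  W1 is a chain here and W1 is conditioned on, so the path is blocked at W1.
At least one path is unblocked, so d-separation fails.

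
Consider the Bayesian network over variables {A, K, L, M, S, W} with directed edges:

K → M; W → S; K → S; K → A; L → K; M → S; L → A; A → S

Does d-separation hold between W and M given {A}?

Yes

Enumerating the 4 paths from W to M and testing each for blocking by {A}:
  1. W → S ← A ← L → K → M — S:collider[blocks]; A:chain[blocks]; L:fork[open]; K:chain[open] ⇒ blocked
  2. W → S ← A ← K → M — S:collider[blocks]; A:chain[blocks]; K:fork[open] ⇒ blocked
  3. W → S ← M — S:collider[blocks] ⇒ blocked
  4. W → S ← K → M — S:collider[blocks]; K:fork[open] ⇒ blocked
All paths are blocked; W ⊥ M | {A} holds.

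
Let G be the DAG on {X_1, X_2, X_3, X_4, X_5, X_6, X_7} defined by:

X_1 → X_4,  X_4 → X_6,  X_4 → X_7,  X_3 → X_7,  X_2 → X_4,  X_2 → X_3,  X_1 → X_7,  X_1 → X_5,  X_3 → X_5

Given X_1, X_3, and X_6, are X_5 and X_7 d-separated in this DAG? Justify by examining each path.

Yes — X_5 and X_7 are d-separated given {X_1, X_3, X_6}.

6 paths connect X_5 and X_7; each must be blocked for d-separation to hold:
Path 1: X_5 ← X_1 → X_4 ← X_2 → X_3 → X_7
  X_1 is a fork here and X_1 is conditioned on, so the path is blocked at X_1.
Path 2: X_5 ← X_1 → X_4 → X_7
  X_1 is a fork here and X_1 is conditioned on, so the path is blocked at X_1.
Path 3: X_5 ← X_1 → X_7
  X_1 is a fork here and X_1 is conditioned on, so the path is blocked at X_1.
Path 4: X_5 ← X_3 ← X_2 → X_4 ← X_1 → X_7
  X_3 is a chain here and X_3 is conditioned on, so the path is blocked at X_3.
Path 5: X_5 ← X_3 ← X_2 → X_4 → X_7
  X_3 is a chain here and X_3 is conditioned on, so the path is blocked at X_3.
Path 6: X_5 ← X_3 → X_7
  X_3 is a fork here and X_3 is conditioned on, so the path is blocked at X_3.
Every path is blocked, so X_5 and X_7 are d-separated given {X_1, X_3, X_6}.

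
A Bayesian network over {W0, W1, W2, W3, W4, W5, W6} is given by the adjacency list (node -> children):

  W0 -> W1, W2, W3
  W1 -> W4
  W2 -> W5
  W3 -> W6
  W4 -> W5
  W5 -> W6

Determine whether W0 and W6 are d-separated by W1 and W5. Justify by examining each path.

We examine all 3 paths between W0 and W6:
  1. W0 → W1 → W4 → W5 → W6 — W1:chain[blocks]; W4:chain[open]; W5:chain[blocks] ⇒ blocked
  2. W0 → W3 → W6 — W3:chain[open] ⇒ active
  3. W0 → W2 → W5 → W6 — W2:chain[open]; W5:chain[blocks] ⇒ blocked
At least one path is unblocked, so d-separation fails.

No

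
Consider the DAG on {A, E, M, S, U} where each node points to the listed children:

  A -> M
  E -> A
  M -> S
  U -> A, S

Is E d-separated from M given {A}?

Enumerating the 2 paths from E to M and testing each for blocking by {A}:
Path 1: E → A ← U → S ← M
  S is a collider here and neither S nor any of its descendants is conditioned on, so the collider stays closed — the path is blocked at S.
Path 2: E → A → M
  A is a chain here and A is conditioned on, so the path is blocked at A.
All paths are blocked; E ⊥ M | {A} holds.

Yes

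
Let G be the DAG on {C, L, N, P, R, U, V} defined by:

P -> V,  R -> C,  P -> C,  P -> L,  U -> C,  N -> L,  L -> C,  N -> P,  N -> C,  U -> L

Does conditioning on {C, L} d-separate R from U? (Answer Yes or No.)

6 paths connect R and U; each must be blocked for d-separation to hold:
Path 1: R → C ← U
  C is a collider and C is conditioned on, which opens it — no node blocks this path, so it is active.
Path 2: R → C ← L ← U
  L is a chain here and L is conditioned on, so the path is blocked at L.
Path 3: R → C ← P → L ← U
  C is a collider and C is conditioned on, which opens it; P is a fork and P is not conditioned on; L is a collider and L is conditioned on, which opens it — no node blocks this path, so it is active.
Path 4: R → C ← P ← N → L ← U
  C is a collider and C is conditioned on, which opens it; P is a chain and P is not conditioned on; N is a fork and N is not conditioned on; L is a collider and L is conditioned on, which opens it — no node blocks this path, so it is active.
Path 5: R → C ← N → L ← U
  C is a collider and C is conditioned on, which opens it; N is a fork and N is not conditioned on; L is a collider and L is conditioned on, which opens it — no node blocks this path, so it is active.
Path 6: R → C ← N → P → L ← U
  C is a collider and C is conditioned on, which opens it; N is a fork and N is not conditioned on; P is a chain and P is not conditioned on; L is a collider and L is conditioned on, which opens it — no node blocks this path, so it is active.
Because an active path exists, R and U are not d-separated.

No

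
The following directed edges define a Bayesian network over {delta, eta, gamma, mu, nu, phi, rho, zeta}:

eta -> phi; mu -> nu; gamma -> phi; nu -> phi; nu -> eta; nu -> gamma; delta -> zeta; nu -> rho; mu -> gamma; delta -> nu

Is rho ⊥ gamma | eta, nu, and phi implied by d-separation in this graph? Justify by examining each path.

There are 4 undirected paths between rho and gamma; checking each against the conditioning set {eta, nu, phi}:
Path 1: rho ← nu → eta → phi ← gamma
  nu is a fork here and nu is conditioned on, so the path is blocked at nu.
Path 2: rho ← nu → gamma
  nu is a fork here and nu is conditioned on, so the path is blocked at nu.
Path 3: rho ← nu → phi ← gamma
  nu is a fork here and nu is conditioned on, so the path is blocked at nu.
Path 4: rho ← nu ← mu → gamma
  nu is a chain here and nu is conditioned on, so the path is blocked at nu.
Every path is blocked, so rho and gamma are d-separated given {eta, nu, phi}.

Yes — rho and gamma are d-separated given {eta, nu, phi}.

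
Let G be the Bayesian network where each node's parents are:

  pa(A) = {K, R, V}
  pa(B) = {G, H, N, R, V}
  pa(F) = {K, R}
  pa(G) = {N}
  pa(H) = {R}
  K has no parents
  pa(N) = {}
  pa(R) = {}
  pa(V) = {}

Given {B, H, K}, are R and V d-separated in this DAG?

No — R and V are not d-separated given {B, H, K}.

There are 4 undirected paths between R and V; checking each against the conditioning set {B, H, K}:
Path 1: R → H → B ← V
  H is a chain here and H is conditioned on, so the path is blocked at H.
Path 2: R → B ← V
  B is a collider and B is conditioned on, which opens it — no node blocks this path, so it is active.
Path 3: R → F ← K → A ← V
  F is a collider here and neither F nor any of its descendants is conditioned on, so the collider stays closed — the path is blocked at F.
Path 4: R → A ← V
  A is a collider here and neither A nor any of its descendants is conditioned on, so the collider stays closed — the path is blocked at A.
Because an active path exists, R and V are not d-separated.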